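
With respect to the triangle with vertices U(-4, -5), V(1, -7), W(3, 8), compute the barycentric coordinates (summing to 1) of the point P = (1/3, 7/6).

Signed area of the reference triangle: [UVW] = ½·((-4)·(-7−8) + 1·(8−(-5)) + 3·(-5−(-7))) = ½·(60 + 13 + 6) = 79/2.
[PVW] = ½·((1/3)·(-7−8) + 1·(8−(7/6)) + 3·(7/6−(-7))) = ½·(-5 + 41/6 + 49/2) = 79/6, so the U-coordinate is (79/6)/(79/2) = 1/3.
[UPW] = ½·((-4)·(7/6−8) + (1/3)·(8−(-5)) + 3·(-5−(7/6))) = ½·(82/3 + 13/3 − 37/2) = 79/12, so the V-coordinate is 1/6.
[UVP] = ½·((-4)·(-7−(7/6)) + 1·(7/6−(-5)) + (1/3)·(-5−(-7))) = ½·(98/3 + 37/6 + 2/3) = 79/4, so the W-coordinate is 1/2.
Check: 1/3 + 1/6 + 1/2 = 1.

(1/3, 1/6, 1/2)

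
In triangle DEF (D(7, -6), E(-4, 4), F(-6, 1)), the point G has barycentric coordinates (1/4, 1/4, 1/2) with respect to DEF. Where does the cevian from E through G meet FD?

(-5/3, -4/3)

Line EG meets FD where the E-coordinate vanishes; zeroing G's E-weight and renormalizing leaves F, D-weights 1/2 : 1/4 → (2/3, 1/3).
So H = (2/3)·F + (1/3)·D = (-5/3, -4/3).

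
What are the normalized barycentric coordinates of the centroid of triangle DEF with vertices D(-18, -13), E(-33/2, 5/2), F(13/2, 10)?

(1/3, 1/3, 1/3)

The centroid is the average of the vertices, so each weight is 1/3.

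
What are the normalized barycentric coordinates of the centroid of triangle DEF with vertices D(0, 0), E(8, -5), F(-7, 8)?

The centroid is the average of the vertices, so each weight is 1/3.

(1/3, 1/3, 1/3)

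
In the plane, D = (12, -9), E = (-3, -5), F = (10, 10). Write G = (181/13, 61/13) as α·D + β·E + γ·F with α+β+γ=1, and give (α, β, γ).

Signed area of the reference triangle: [DEF] = ½·(12·(-5−10) + (-3)·(10−(-9)) + 10·(-9−(-5))) = ½·(-180 − 57 − 40) = -277/2.
[GEF] = ½·((181/13)·(-5−10) + (-3)·(10−(61/13)) + 10·(61/13−(-5))) = ½·(-2715/13 − 207/13 + 1260/13) = -831/13, so the D-coordinate is (-831/13)/(-277/2) = 6/13.
[DGF] = ½·(12·(61/13−10) + (181/13)·(10−(-9)) + 10·(-9−(61/13))) = ½·(-828/13 + 3439/13 − 1780/13) = 831/26, so the E-coordinate is -3/13.
[DEG] = ½·(12·(-5−(61/13)) + (-3)·(61/13−(-9)) + (181/13)·(-9−(-5))) = ½·(-1512/13 − 534/13 − 724/13) = -1385/13, so the F-coordinate is 10/13.
Check: 6/13 − 3/13 + 10/13 = 1.

(6/13, -3/13, 10/13)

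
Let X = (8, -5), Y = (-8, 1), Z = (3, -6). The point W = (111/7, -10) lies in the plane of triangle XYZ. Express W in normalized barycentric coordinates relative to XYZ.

Signed area of the reference triangle: [XYZ] = ½·(8·(1−(-6)) + (-8)·(-6−(-5)) + 3·(-5−1)) = ½·(56 + 8 − 18) = 23.
[WYZ] = ½·((111/7)·(1−(-6)) + (-8)·(-6−(-10)) + 3·(-10−1)) = ½·(111 − 32 − 33) = 23, so the X-coordinate is 23/23 = 1.
[XWZ] = ½·(8·(-10−(-6)) + (111/7)·(-6−(-5)) + 3·(-5−(-10))) = ½·(-32 − 111/7 + 15) = -115/7, so the Y-coordinate is -5/7.
[XYW] = ½·(8·(1−(-10)) + (-8)·(-10−(-5)) + (111/7)·(-5−1)) = ½·(88 + 40 − 666/7) = 115/7, so the Z-coordinate is 5/7.

(1, -5/7, 5/7)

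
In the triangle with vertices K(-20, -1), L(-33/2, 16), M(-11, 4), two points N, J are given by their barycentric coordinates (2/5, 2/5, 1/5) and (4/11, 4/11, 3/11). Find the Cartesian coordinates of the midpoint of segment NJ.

Barycentric coordinates of the midpoint are the average: (21/55, 21/55, 13/55).
Converting: (21/55)·K + (21/55)·L + (13/55)·M = (-1819/110, 367/55).

(-1819/110, 367/55)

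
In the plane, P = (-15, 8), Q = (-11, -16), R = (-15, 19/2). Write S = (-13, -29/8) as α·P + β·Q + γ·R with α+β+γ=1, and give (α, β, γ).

(1/4, 1/2, 1/4)

Signed area of the reference triangle: [PQR] = ½·((-15)·(-16−(19/2)) + (-11)·(19/2−8) + (-15)·(8−(-16))) = ½·(765/2 − 33/2 − 360) = 3.
[SQR] = ½·((-13)·(-16−(19/2)) + (-11)·(19/2−(-29/8)) + (-15)·(-29/8−(-16))) = ½·(663/2 − 1155/8 − 1485/8) = 3/4, so the P-coordinate is (3/4)/3 = 1/4.
[PSR] = ½·((-15)·(-29/8−(19/2)) + (-13)·(19/2−8) + (-15)·(8−(-29/8))) = ½·(1575/8 − 39/2 − 1395/8) = 3/2, so the Q-coordinate is 1/2.
[PQS] = ½·((-15)·(-16−(-29/8)) + (-11)·(-29/8−8) + (-13)·(8−(-16))) = ½·(1485/8 + 1023/8 − 312) = 3/4, so the R-coordinate is 1/4.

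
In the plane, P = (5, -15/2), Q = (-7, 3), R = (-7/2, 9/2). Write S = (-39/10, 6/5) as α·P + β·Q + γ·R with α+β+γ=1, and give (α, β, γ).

Signed area of the reference triangle: [PQR] = ½·(5·(3−(9/2)) + (-7)·(9/2−(-15/2)) + (-7/2)·(-15/2−3)) = ½·(-15/2 − 84 + 147/4) = -219/8.
[SQR] = ½·((-39/10)·(3−(9/2)) + (-7)·(9/2−(6/5)) + (-7/2)·(6/5−3)) = ½·(117/20 − 231/10 + 63/10) = -219/40, so the P-coordinate is (-219/40)/(-219/8) = 1/5.
[PSR] = ½·(5·(6/5−(9/2)) + (-39/10)·(9/2−(-15/2)) + (-7/2)·(-15/2−(6/5))) = ½·(-33/2 − 234/5 + 609/20) = -657/40, so the Q-coordinate is 3/5.
[PQS] = ½·(5·(3−(6/5)) + (-7)·(6/5−(-15/2)) + (-39/10)·(-15/2−3)) = ½·(9 − 609/10 + 819/20) = -219/40, so the R-coordinate is 1/5.
Check: 1/5 + 3/5 + 1/5 = 1.

(1/5, 3/5, 1/5)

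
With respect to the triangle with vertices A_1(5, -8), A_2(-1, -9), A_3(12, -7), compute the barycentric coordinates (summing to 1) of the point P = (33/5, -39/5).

(2/5, 1/5, 2/5)

Signed area of the reference triangle: [A_1A_2A_3] = ½·(5·(-9−(-7)) + (-1)·(-7−(-8)) + 12·(-8−(-9))) = ½·(-10 − 1 + 12) = 1/2.
[PA_2A_3] = ½·((33/5)·(-9−(-7)) + (-1)·(-7−(-39/5)) + 12·(-39/5−(-9))) = ½·(-66/5 − 4/5 + 72/5) = 1/5, so the A_1-coordinate is (1/5)/(1/2) = 2/5.
[A_1PA_3] = ½·(5·(-39/5−(-7)) + (33/5)·(-7−(-8)) + 12·(-8−(-39/5))) = ½·(-4 + 33/5 − 12/5) = 1/10, so the A_2-coordinate is 1/5.
[A_1A_2P] = ½·(5·(-9−(-39/5)) + (-1)·(-39/5−(-8)) + (33/5)·(-8−(-9))) = ½·(-6 − 1/5 + 33/5) = 1/5, so the A_3-coordinate is 2/5.
Check: 2/5 + 1/5 + 2/5 = 1.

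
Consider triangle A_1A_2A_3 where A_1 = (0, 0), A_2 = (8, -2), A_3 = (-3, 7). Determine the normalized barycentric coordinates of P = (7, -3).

Signed area of the reference triangle: [A_1A_2A_3] = ½·(0·(-2−7) + 8·(7−0) + (-3)·(0−(-2))) = ½·(0 + 56 − 6) = 25.
[PA_2A_3] = ½·(7·(-2−7) + 8·(7−(-3)) + (-3)·(-3−(-2))) = ½·(-63 + 80 + 3) = 10, so the A_1-coordinate is 10/25 = 2/5.
[A_1PA_3] = ½·(0·(-3−7) + 7·(7−0) + (-3)·(0−(-3))) = ½·(0 + 49 − 9) = 20, so the A_2-coordinate is 4/5.
[A_1A_2P] = ½·(0·(-2−(-3)) + 8·(-3−0) + 7·(0−(-2))) = ½·(0 − 24 + 14) = -5, so the A_3-coordinate is -1/5.

(2/5, 4/5, -1/5)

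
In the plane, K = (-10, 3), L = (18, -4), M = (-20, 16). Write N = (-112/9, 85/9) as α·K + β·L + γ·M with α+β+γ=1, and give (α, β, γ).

Signed area of the reference triangle: [KLM] = ½·((-10)·(-4−16) + 18·(16−3) + (-20)·(3−(-4))) = ½·(200 + 234 − 140) = 147.
[NLM] = ½·((-112/9)·(-4−16) + 18·(16−(85/9)) + (-20)·(85/9−(-4))) = ½·(2240/9 + 118 − 2420/9) = 49, so the K-coordinate is 49/147 = 1/3.
[KNM] = ½·((-10)·(85/9−16) + (-112/9)·(16−3) + (-20)·(3−(85/9))) = ½·(590/9 − 1456/9 + 1160/9) = 49/3, so the L-coordinate is 1/9.
[KLN] = ½·((-10)·(-4−(85/9)) + 18·(85/9−3) + (-112/9)·(3−(-4))) = ½·(1210/9 + 116 − 784/9) = 245/3, so the M-coordinate is 5/9.
Check: 1/3 + 1/9 + 5/9 = 1.

(1/3, 1/9, 5/9)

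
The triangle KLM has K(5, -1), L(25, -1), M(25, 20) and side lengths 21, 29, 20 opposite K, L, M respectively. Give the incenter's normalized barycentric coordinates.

(3/10, 29/70, 2/7)

The incenter has barycentric coordinates proportional to the opposite side lengths: (21 : 29 : 20).
Normalizing by 21+29+20 = 70 gives (3/10, 29/70, 2/7).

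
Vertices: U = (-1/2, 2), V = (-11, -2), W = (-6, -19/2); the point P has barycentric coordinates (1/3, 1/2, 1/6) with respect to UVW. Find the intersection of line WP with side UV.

(-34/5, -2/5)

Line WP meets UV where the W-coordinate vanishes; zeroing P's W-weight and renormalizing leaves U, V-weights 1/3 : 1/2 → (2/5, 3/5).
So Q = (2/5)·U + (3/5)·V = (-34/5, -2/5).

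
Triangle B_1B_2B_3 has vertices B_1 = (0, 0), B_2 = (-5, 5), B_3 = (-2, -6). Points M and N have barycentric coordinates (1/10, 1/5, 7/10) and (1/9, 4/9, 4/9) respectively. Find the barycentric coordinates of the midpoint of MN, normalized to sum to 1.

Since both coordinate triples sum to 1, the midpoint's barycentrics are the componentwise average.
(1/10+1/9)/2 = 19/180; similarly 29/90 and 103/180.

(19/180, 29/90, 103/180)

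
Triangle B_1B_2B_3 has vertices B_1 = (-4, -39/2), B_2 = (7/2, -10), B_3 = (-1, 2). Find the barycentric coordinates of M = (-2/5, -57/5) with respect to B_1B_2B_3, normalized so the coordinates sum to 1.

(2/5, 2/5, 1/5)

Signed area of the reference triangle: [B_1B_2B_3] = ½·((-4)·(-10−2) + (7/2)·(2−(-39/2)) + (-1)·(-39/2−(-10))) = ½·(48 + 301/4 + 19/2) = 531/8.
[MB_2B_3] = ½·((-2/5)·(-10−2) + (7/2)·(2−(-57/5)) + (-1)·(-57/5−(-10))) = ½·(24/5 + 469/10 + 7/5) = 531/20, so the B_1-coordinate is (531/20)/(531/8) = 2/5.
[B_1MB_3] = ½·((-4)·(-57/5−2) + (-2/5)·(2−(-39/2)) + (-1)·(-39/2−(-57/5))) = ½·(268/5 − 43/5 + 81/10) = 531/20, so the B_2-coordinate is 2/5.
[B_1B_2M] = ½·((-4)·(-10−(-57/5)) + (7/2)·(-57/5−(-39/2)) + (-2/5)·(-39/2−(-10))) = ½·(-28/5 + 567/20 + 19/5) = 531/40, so the B_3-coordinate is 1/5.
Check: 2/5 + 2/5 + 1/5 = 1.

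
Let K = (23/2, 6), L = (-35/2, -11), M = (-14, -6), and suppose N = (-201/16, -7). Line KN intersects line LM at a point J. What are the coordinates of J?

Barycentric coordinates of N with respect to KLM: (1/8, 1/2, 3/8).
On side LM the K-coordinate is zero; dropping N's K-weight 1/8 and renormalizing the remaining 1/2 : 3/8 gives weights 4/7, 3/7 on L, M.
J = (4/7)·(-35/2, -11) + (3/7)·(-14, -6) = (-16, -62/7).

(-16, -62/7)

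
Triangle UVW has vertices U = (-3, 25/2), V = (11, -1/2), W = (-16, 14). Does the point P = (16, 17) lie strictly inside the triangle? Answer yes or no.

Barycentric coordinates of P: (545/148, -87/148, -155/74).
The three coordinates are positive, negative, negative; a point is interior exactly when all three are positive.

no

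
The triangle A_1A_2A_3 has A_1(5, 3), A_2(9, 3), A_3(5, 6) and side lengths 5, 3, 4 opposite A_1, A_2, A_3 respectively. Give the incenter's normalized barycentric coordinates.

(5/12, 1/4, 1/3)

The incenter has barycentric coordinates proportional to the opposite side lengths: (5 : 3 : 4).
Normalizing by 5+3+4 = 12 gives (5/12, 1/4, 1/3).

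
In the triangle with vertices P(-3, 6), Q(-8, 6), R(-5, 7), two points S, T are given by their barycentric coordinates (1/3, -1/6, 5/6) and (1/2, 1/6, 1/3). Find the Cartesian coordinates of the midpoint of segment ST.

Barycentric coordinates of the midpoint are the average: (5/12, 0, 7/12).
Converting: (5/12)·P + 0·Q + (7/12)·R = (-25/6, 79/12).

(-25/6, 79/12)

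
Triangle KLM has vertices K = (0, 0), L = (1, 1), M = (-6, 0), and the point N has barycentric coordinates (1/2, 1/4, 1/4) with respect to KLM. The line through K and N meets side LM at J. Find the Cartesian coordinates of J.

(-5/2, 1/2)

Line KN meets LM where the K-coordinate vanishes; zeroing N's K-weight and renormalizing leaves L, M-weights 1/4 : 1/4 → (1/2, 1/2).
So J = (1/2)·L + (1/2)·M = (-5/2, 1/2).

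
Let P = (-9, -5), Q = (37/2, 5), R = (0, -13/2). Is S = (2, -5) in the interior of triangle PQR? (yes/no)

Barycentric coordinates of S: (19/525, 22/175, 88/105).
The three coordinates are positive, positive, positive; a point is interior exactly when all three are positive.

yes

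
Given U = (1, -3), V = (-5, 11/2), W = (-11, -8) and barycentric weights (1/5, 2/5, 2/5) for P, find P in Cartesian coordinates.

P = (1/5)·U + (2/5)·V + (2/5)·W.
x-coordinate: (1/5)·1 + (2/5)·(-5) + (2/5)·(-11) = -31/5.
y-coordinate: (1/5)·(-3) + (2/5)·(11/2) + (2/5)·(-8) = -8/5.

(-31/5, -8/5)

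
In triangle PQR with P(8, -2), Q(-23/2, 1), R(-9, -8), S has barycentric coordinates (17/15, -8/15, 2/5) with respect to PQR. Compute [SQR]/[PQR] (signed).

The signed ratio [SQR]/[PQR] equals the barycentric coordinate of S at vertex P, which is 17/15.

17/15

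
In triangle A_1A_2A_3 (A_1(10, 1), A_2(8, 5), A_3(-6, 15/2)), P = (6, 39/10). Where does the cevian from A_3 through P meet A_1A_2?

(9, 3)

Barycentric coordinates of P with respect to A_1A_2A_3: (2/5, 2/5, 1/5).
On side A_1A_2 the A_3-coordinate is zero; dropping P's A_3-weight 1/5 and renormalizing the remaining 2/5 : 2/5 gives weights 1/2, 1/2 on A_1, A_2.
Q = (1/2)·(10, 1) + (1/2)·(8, 5) = (9, 3).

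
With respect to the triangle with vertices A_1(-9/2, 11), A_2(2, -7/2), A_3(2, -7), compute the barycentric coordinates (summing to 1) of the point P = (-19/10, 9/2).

Signed area of the reference triangle: [A_1A_2A_3] = ½·((-9/2)·(-7/2−(-7)) + 2·(-7−11) + 2·(11−(-7/2))) = ½·(-63/4 − 36 + 29) = -91/8.
[PA_2A_3] = ½·((-19/10)·(-7/2−(-7)) + 2·(-7−(9/2)) + 2·(9/2−(-7/2))) = ½·(-133/20 − 23 + 16) = -273/40, so the A_1-coordinate is (-273/40)/(-91/8) = 3/5.
[A_1PA_3] = ½·((-9/2)·(9/2−(-7)) + (-19/10)·(-7−11) + 2·(11−(9/2))) = ½·(-207/4 + 171/5 + 13) = -91/40, so the A_2-coordinate is 1/5.
[A_1A_2P] = ½·((-9/2)·(-7/2−(9/2)) + 2·(9/2−11) + (-19/10)·(11−(-7/2))) = ½·(36 − 13 − 551/20) = -91/40, so the A_3-coordinate is 1/5.

(3/5, 1/5, 1/5)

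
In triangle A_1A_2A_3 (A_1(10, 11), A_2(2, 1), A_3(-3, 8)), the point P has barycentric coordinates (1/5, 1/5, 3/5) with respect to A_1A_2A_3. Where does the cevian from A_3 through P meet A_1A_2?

Line A_3P meets A_1A_2 where the A_3-coordinate vanishes; zeroing P's A_3-weight and renormalizing leaves A_1, A_2-weights 1/5 : 1/5 → (1/2, 1/2).
So Q = (1/2)·A_1 + (1/2)·A_2 = (6, 6).

(6, 6)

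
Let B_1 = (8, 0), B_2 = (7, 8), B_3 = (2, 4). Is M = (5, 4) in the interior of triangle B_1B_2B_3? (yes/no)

yes

Barycentric coordinates of M: (3/11, 3/11, 5/11).
The three coordinates are positive, positive, positive; a point is interior exactly when all three are positive.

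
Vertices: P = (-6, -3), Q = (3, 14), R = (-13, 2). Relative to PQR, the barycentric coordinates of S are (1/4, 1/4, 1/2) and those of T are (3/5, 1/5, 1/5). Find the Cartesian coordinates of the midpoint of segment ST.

(-257/40, 103/40)

Barycentric coordinates of the midpoint are the average: (17/40, 9/40, 7/20).
Converting: (17/40)·P + (9/40)·Q + (7/20)·R = (-257/40, 103/40).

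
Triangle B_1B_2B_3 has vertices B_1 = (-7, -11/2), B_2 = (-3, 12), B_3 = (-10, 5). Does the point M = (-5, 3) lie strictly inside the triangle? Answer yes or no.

no

Barycentric coordinates of M: (14/27, 31/63, -2/189).
The three coordinates are positive, positive, negative; a point is interior exactly when all three are positive.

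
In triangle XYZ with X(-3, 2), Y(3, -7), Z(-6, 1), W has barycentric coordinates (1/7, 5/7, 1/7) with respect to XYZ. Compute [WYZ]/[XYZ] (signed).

1/7

The signed ratio [WYZ]/[XYZ] equals the barycentric coordinate of W at vertex X, which is 1/7.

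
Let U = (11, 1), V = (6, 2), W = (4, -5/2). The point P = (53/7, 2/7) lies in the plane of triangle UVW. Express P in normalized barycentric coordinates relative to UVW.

(3/7, 2/7, 2/7)

Signed area of the reference triangle: [UVW] = ½·(11·(2−(-5/2)) + 6·(-5/2−1) + 4·(1−2)) = ½·(99/2 − 21 − 4) = 49/4.
[PVW] = ½·((53/7)·(2−(-5/2)) + 6·(-5/2−(2/7)) + 4·(2/7−2)) = ½·(477/14 − 117/7 − 48/7) = 21/4, so the U-coordinate is (21/4)/(49/4) = 3/7.
[UPW] = ½·(11·(2/7−(-5/2)) + (53/7)·(-5/2−1) + 4·(1−(2/7))) = ½·(429/14 − 53/2 + 20/7) = 7/2, so the V-coordinate is 2/7.
[UVP] = ½·(11·(2−(2/7)) + 6·(2/7−1) + (53/7)·(1−2)) = ½·(132/7 − 30/7 − 53/7) = 7/2, so the W-coordinate is 2/7.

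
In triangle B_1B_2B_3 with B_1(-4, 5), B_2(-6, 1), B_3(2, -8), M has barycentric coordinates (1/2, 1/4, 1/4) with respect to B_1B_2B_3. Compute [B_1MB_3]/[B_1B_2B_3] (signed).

The signed ratio [B_1MB_3]/[B_1B_2B_3] equals the barycentric coordinate of M at vertex B_2, which is 1/4.

1/4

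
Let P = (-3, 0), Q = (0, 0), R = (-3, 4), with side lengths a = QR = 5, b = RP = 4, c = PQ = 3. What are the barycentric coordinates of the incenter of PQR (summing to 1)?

(5/12, 1/3, 1/4)

The incenter has barycentric coordinates proportional to the opposite side lengths: (5 : 4 : 3).
Normalizing by 5+4+3 = 12 gives (5/12, 1/3, 1/4).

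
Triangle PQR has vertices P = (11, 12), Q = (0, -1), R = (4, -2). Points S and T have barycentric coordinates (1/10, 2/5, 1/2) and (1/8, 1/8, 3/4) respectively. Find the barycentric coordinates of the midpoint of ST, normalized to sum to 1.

(9/80, 21/80, 5/8)

Since both coordinate triples sum to 1, the midpoint's barycentrics are the componentwise average.
(1/10+1/8)/2 = 9/80; similarly 21/80 and 5/8.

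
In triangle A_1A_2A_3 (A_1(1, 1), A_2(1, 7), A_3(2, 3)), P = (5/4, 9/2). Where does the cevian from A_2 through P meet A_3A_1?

Barycentric coordinates of P with respect to A_1A_2A_3: (1/4, 1/2, 1/4).
On side A_3A_1 the A_2-coordinate is zero; dropping P's A_2-weight 1/2 and renormalizing the remaining 1/4 : 1/4 gives weights 1/2, 1/2 on A_3, A_1.
Q = (1/2)·(2, 3) + (1/2)·(1, 1) = (3/2, 2).

(3/2, 2)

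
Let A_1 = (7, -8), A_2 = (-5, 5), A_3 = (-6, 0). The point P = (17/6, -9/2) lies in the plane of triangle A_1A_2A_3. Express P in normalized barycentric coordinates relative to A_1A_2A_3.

(2/3, 1/6, 1/6)

Signed area of the reference triangle: [A_1A_2A_3] = ½·(7·(5−0) + (-5)·(0−(-8)) + (-6)·(-8−5)) = ½·(35 − 40 + 78) = 73/2.
[PA_2A_3] = ½·((17/6)·(5−0) + (-5)·(0−(-9/2)) + (-6)·(-9/2−5)) = ½·(85/6 − 45/2 + 57) = 73/3, so the A_1-coordinate is (73/3)/(73/2) = 2/3.
[A_1PA_3] = ½·(7·(-9/2−0) + (17/6)·(0−(-8)) + (-6)·(-8−(-9/2))) = ½·(-63/2 + 68/3 + 21) = 73/12, so the A_2-coordinate is 1/6.
[A_1A_2P] = ½·(7·(5−(-9/2)) + (-5)·(-9/2−(-8)) + (17/6)·(-8−5)) = ½·(133/2 − 35/2 − 221/6) = 73/12, so the A_3-coordinate is 1/6.
Check: 2/3 + 1/6 + 1/6 = 1.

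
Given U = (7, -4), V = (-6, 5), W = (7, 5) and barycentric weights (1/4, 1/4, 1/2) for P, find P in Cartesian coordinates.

(15/4, 11/4)

P = (1/4)·U + (1/4)·V + (1/2)·W.
x-coordinate: (1/4)·7 + (1/4)·(-6) + (1/2)·7 = 15/4.
y-coordinate: (1/4)·(-4) + (1/4)·5 + (1/2)·5 = 11/4.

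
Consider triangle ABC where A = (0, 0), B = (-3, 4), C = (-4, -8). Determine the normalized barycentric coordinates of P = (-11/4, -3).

(1/4, 1/4, 1/2)

Signed area of the reference triangle: [ABC] = ½·(0·(4−(-8)) + (-3)·(-8−0) + (-4)·(0−4)) = ½·(0 + 24 + 16) = 20.
[PBC] = ½·((-11/4)·(4−(-8)) + (-3)·(-8−(-3)) + (-4)·(-3−4)) = ½·(-33 + 15 + 28) = 5, so the A-coordinate is 5/20 = 1/4.
[APC] = ½·(0·(-3−(-8)) + (-11/4)·(-8−0) + (-4)·(0−(-3))) = ½·(0 + 22 − 12) = 5, so the B-coordinate is 1/4.
[ABP] = ½·(0·(4−(-3)) + (-3)·(-3−0) + (-11/4)·(0−4)) = ½·(0 + 9 + 11) = 10, so the C-coordinate is 1/2.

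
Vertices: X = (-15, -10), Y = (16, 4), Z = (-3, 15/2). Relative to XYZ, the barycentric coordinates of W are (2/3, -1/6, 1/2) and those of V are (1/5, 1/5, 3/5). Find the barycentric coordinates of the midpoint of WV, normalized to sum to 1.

Since both coordinate triples sum to 1, the midpoint's barycentrics are the componentwise average.
(2/3+1/5)/2 = 13/30; similarly 1/60 and 11/20.

(13/30, 1/60, 11/20)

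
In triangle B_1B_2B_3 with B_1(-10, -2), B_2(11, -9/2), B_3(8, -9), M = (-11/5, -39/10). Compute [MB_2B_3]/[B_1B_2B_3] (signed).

3/5

[B_1B_2B_3] = ½·((-10)·(-9/2−(-9)) + 11·(-9−(-2)) + 8·(-2−(-9/2))) = ½·(-45 − 77 + 20) = -51.
[MB_2B_3] = ½·((-11/5)·(-9/2−(-9)) + 11·(-9−(-39/10)) + 8·(-39/10−(-9/2))) = ½·(-99/10 − 561/10 + 24/5) = -153/5, so the ratio is (-153/5)/(-51) = 3/5.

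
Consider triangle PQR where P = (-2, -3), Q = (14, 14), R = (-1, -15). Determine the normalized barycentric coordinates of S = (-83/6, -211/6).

(1/3, -5/6, 3/2)

Signed area of the reference triangle: [PQR] = ½·((-2)·(14−(-15)) + 14·(-15−(-3)) + (-1)·(-3−14)) = ½·(-58 − 168 + 17) = -209/2.
[SQR] = ½·((-83/6)·(14−(-15)) + 14·(-15−(-211/6)) + (-1)·(-211/6−14)) = ½·(-2407/6 + 847/3 + 295/6) = -209/6, so the P-coordinate is (-209/6)/(-209/2) = 1/3.
[PSR] = ½·((-2)·(-211/6−(-15)) + (-83/6)·(-15−(-3)) + (-1)·(-3−(-211/6))) = ½·(121/3 + 166 − 193/6) = 1045/12, so the Q-coordinate is -5/6.
[PQS] = ½·((-2)·(14−(-211/6)) + 14·(-211/6−(-3)) + (-83/6)·(-3−14)) = ½·(-295/3 − 1351/3 + 1411/6) = -627/4, so the R-coordinate is 3/2.
Check: 1/3 − 5/6 + 3/2 = 1.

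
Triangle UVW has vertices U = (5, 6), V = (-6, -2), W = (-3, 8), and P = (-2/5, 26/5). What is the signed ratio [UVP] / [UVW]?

2/5

[UVW] = ½·(5·(-2−8) + (-6)·(8−6) + (-3)·(6−(-2))) = ½·(-50 − 12 − 24) = -43.
[UVP] = ½·(5·(-2−(26/5)) + (-6)·(26/5−6) + (-2/5)·(6−(-2))) = ½·(-36 + 24/5 − 16/5) = -86/5, so the ratio is (-86/5)/(-43) = 2/5.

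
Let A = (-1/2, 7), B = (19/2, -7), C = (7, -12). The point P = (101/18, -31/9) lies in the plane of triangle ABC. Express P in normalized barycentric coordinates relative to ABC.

Signed area of the reference triangle: [ABC] = ½·((-1/2)·(-7−(-12)) + (19/2)·(-12−7) + 7·(7−(-7))) = ½·(-5/2 − 361/2 + 98) = -85/2.
[PBC] = ½·((101/18)·(-7−(-12)) + (19/2)·(-12−(-31/9)) + 7·(-31/9−(-7))) = ½·(505/18 − 1463/18 + 224/9) = -85/6, so the A-coordinate is (-85/6)/(-85/2) = 1/3.
[APC] = ½·((-1/2)·(-31/9−(-12)) + (101/18)·(-12−7) + 7·(7−(-31/9))) = ½·(-77/18 − 1919/18 + 658/9) = -170/9, so the B-coordinate is 4/9.
[ABP] = ½·((-1/2)·(-7−(-31/9)) + (19/2)·(-31/9−7) + (101/18)·(7−(-7))) = ½·(16/9 − 893/9 + 707/9) = -85/9, so the C-coordinate is 2/9.

(1/3, 4/9, 2/9)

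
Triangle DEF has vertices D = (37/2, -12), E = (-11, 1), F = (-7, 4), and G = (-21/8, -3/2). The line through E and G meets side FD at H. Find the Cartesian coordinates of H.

(23/4, -4)

Barycentric coordinates of G with respect to DEF: (1/4, 1/2, 1/4).
On side FD the E-coordinate is zero; dropping G's E-weight 1/2 and renormalizing the remaining 1/4 : 1/4 gives weights 1/2, 1/2 on F, D.
H = (1/2)·(-7, 4) + (1/2)·(37/2, -12) = (23/4, -4).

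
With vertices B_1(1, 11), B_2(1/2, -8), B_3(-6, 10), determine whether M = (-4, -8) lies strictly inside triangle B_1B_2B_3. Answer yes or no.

no

Barycentric coordinates of M: (-162/265, 256/265, 171/265).
The three coordinates are negative, positive, positive; a point is interior exactly when all three are positive.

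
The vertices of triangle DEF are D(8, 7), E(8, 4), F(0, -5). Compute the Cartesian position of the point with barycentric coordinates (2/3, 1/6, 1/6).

G = (2/3)·D + (1/6)·E + (1/6)·F.
x-coordinate: (2/3)·8 + (1/6)·8 + (1/6)·0 = 20/3.
y-coordinate: (2/3)·7 + (1/6)·4 + (1/6)·(-5) = 9/2.

(20/3, 9/2)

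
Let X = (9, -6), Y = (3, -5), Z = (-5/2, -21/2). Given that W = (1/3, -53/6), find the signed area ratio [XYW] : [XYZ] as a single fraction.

[XYZ] = ½·(9·(-5−(-21/2)) + 3·(-21/2−(-6)) + (-5/2)·(-6−(-5))) = ½·(99/2 − 27/2 + 5/2) = 77/4.
[XYW] = ½·(9·(-5−(-53/6)) + 3·(-53/6−(-6)) + (1/3)·(-6−(-5))) = ½·(69/2 − 17/2 − 1/3) = 77/6, so the ratio is (77/6)/(77/4) = 2/3.

2/3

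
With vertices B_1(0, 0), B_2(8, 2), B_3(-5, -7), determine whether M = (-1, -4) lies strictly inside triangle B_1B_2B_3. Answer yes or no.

yes

Barycentric coordinates of M: (3/46, 13/46, 15/23).
The three coordinates are positive, positive, positive; a point is interior exactly when all three are positive.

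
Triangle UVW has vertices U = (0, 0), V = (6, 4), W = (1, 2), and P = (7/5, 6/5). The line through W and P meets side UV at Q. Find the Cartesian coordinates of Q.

(3/2, 1)

Barycentric coordinates of P with respect to UVW: (3/5, 1/5, 1/5).
On side UV the W-coordinate is zero; dropping P's W-weight 1/5 and renormalizing the remaining 3/5 : 1/5 gives weights 3/4, 1/4 on U, V.
Q = (3/4)·(0, 0) + (1/4)·(6, 4) = (3/2, 1).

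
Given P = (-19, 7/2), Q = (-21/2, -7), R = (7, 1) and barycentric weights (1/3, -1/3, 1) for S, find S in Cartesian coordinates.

S = (1/3)·P + (-1/3)·Q + 1·R.
x-coordinate: (1/3)·(-19) + (-1/3)·(-21/2) + 1·7 = 25/6.
y-coordinate: (1/3)·(7/2) + (-1/3)·(-7) + 1·1 = 9/2.

(25/6, 9/2)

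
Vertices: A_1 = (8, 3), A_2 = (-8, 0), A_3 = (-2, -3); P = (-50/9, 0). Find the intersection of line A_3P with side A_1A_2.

Barycentric coordinates of P with respect to A_1A_2A_3: (1/9, 7/9, 1/9).
On side A_1A_2 the A_3-coordinate is zero; dropping P's A_3-weight 1/9 and renormalizing the remaining 1/9 : 7/9 gives weights 1/8, 7/8 on A_1, A_2.
Q = (1/8)·(8, 3) + (7/8)·(-8, 0) = (-6, 3/8).

(-6, 3/8)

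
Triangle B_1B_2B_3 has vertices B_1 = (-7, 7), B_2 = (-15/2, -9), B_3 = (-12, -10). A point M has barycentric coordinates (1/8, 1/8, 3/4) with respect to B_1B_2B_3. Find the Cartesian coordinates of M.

M = (1/8)·B_1 + (1/8)·B_2 + (3/4)·B_3.
x-coordinate: (1/8)·(-7) + (1/8)·(-15/2) + (3/4)·(-12) = -173/16.
y-coordinate: (1/8)·7 + (1/8)·(-9) + (3/4)·(-10) = -31/4.

(-173/16, -31/4)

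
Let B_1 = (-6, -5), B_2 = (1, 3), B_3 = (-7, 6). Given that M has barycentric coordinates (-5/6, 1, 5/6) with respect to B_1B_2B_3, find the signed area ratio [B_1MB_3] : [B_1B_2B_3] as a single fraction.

1

The signed ratio [B_1MB_3]/[B_1B_2B_3] equals the barycentric coordinate of M at vertex B_2, which is 1.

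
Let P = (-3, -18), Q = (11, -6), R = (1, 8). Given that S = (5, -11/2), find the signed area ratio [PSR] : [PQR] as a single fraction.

1/2

[PQR] = ½·((-3)·(-6−8) + 11·(8−(-18)) + 1·(-18−(-6))) = ½·(42 + 286 − 12) = 158.
[PSR] = ½·((-3)·(-11/2−8) + 5·(8−(-18)) + 1·(-18−(-11/2))) = ½·(81/2 + 130 − 25/2) = 79, so the ratio is 79/158 = 1/2.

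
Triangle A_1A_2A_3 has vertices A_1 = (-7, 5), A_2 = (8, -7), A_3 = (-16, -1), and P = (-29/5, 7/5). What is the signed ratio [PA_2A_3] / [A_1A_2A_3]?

3/5

[A_1A_2A_3] = ½·((-7)·(-7−(-1)) + 8·(-1−5) + (-16)·(5−(-7))) = ½·(42 − 48 − 192) = -99.
[PA_2A_3] = ½·((-29/5)·(-7−(-1)) + 8·(-1−(7/5)) + (-16)·(7/5−(-7))) = ½·(174/5 − 96/5 − 672/5) = -297/5, so the ratio is (-297/5)/(-99) = 3/5.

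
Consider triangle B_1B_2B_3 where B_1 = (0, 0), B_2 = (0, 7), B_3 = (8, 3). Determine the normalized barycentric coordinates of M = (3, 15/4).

(1/4, 3/8, 3/8)

Signed area of the reference triangle: [B_1B_2B_3] = ½·(0·(7−3) + 0·(3−0) + 8·(0−7)) = ½·(0 + 0 − 56) = -28.
[MB_2B_3] = ½·(3·(7−3) + 0·(3−(15/4)) + 8·(15/4−7)) = ½·(12 + 0 − 26) = -7, so the B_1-coordinate is (-7)/(-28) = 1/4.
[B_1MB_3] = ½·(0·(15/4−3) + 3·(3−0) + 8·(0−(15/4))) = ½·(0 + 9 − 30) = -21/2, so the B_2-coordinate is 3/8.
[B_1B_2M] = ½·(0·(7−(15/4)) + 0·(15/4−0) + 3·(0−7)) = ½·(0 + 0 − 21) = -21/2, so the B_3-coordinate is 3/8.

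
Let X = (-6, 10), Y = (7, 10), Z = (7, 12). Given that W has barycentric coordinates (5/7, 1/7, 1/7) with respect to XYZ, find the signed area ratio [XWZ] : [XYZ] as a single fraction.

The signed ratio [XWZ]/[XYZ] equals the barycentric coordinate of W at vertex Y, which is 1/7.

1/7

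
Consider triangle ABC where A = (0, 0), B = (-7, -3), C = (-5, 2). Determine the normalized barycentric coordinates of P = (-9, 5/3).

Signed area of the reference triangle: [ABC] = ½·(0·(-3−2) + (-7)·(2−0) + (-5)·(0−(-3))) = ½·(0 − 14 − 15) = -29/2.
[PBC] = ½·((-9)·(-3−2) + (-7)·(2−(5/3)) + (-5)·(5/3−(-3))) = ½·(45 − 7/3 − 70/3) = 29/3, so the A-coordinate is (29/3)/(-29/2) = -2/3.
[APC] = ½·(0·(5/3−2) + (-9)·(2−0) + (-5)·(0−(5/3))) = ½·(0 − 18 + 25/3) = -29/6, so the B-coordinate is 1/3.
[ABP] = ½·(0·(-3−(5/3)) + (-7)·(5/3−0) + (-9)·(0−(-3))) = ½·(0 − 35/3 − 27) = -58/3, so the C-coordinate is 4/3.
Check: -2/3 + 1/3 + 4/3 = 1.

(-2/3, 1/3, 4/3)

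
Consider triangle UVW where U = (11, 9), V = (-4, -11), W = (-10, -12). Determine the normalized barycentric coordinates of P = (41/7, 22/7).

(5/7, 1/7, 1/7)

Signed area of the reference triangle: [UVW] = ½·(11·(-11−(-12)) + (-4)·(-12−9) + (-10)·(9−(-11))) = ½·(11 + 84 − 200) = -105/2.
[PVW] = ½·((41/7)·(-11−(-12)) + (-4)·(-12−(22/7)) + (-10)·(22/7−(-11))) = ½·(41/7 + 424/7 − 990/7) = -75/2, so the U-coordinate is (-75/2)/(-105/2) = 5/7.
[UPW] = ½·(11·(22/7−(-12)) + (41/7)·(-12−9) + (-10)·(9−(22/7))) = ½·(1166/7 − 123 − 410/7) = -15/2, so the V-coordinate is 1/7.
[UVP] = ½·(11·(-11−(22/7)) + (-4)·(22/7−9) + (41/7)·(9−(-11))) = ½·(-1089/7 + 164/7 + 820/7) = -15/2, so the W-coordinate is 1/7.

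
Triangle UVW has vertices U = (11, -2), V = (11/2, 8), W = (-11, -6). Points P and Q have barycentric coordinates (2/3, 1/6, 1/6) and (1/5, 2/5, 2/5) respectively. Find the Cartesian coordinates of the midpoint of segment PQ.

(77/24, -3/10)

Barycentric coordinates of the midpoint are the average: (13/30, 17/60, 17/60).
Converting: (13/30)·U + (17/60)·V + (17/60)·W = (77/24, -3/10).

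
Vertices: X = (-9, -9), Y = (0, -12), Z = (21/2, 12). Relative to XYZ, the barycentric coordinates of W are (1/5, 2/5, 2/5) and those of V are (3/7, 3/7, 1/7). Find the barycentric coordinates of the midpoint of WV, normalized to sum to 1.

(11/35, 29/70, 19/70)

Since both coordinate triples sum to 1, the midpoint's barycentrics are the componentwise average.
(1/5+3/7)/2 = 11/35; similarly 29/70 and 19/70.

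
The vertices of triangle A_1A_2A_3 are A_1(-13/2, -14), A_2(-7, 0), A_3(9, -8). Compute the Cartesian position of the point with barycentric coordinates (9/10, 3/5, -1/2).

(-291/20, -43/5)

P = (9/10)·A_1 + (3/5)·A_2 + (-1/2)·A_3.
x-coordinate: (9/10)·(-13/2) + (3/5)·(-7) + (-1/2)·9 = -291/20.
y-coordinate: (9/10)·(-14) + (3/5)·0 + (-1/2)·(-8) = -43/5.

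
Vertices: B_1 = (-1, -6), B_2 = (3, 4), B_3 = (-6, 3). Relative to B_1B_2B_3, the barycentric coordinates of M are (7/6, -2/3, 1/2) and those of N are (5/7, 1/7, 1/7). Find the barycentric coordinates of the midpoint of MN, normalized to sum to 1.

(79/84, -11/42, 9/28)

Since both coordinate triples sum to 1, the midpoint's barycentrics are the componentwise average.
(7/6+5/7)/2 = 79/84; similarly -11/42 and 9/28.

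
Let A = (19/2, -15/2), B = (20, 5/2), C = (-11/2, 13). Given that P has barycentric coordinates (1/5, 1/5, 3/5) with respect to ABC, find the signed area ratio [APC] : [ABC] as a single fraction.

The signed ratio [APC]/[ABC] equals the barycentric coordinate of P at vertex B, which is 1/5.

1/5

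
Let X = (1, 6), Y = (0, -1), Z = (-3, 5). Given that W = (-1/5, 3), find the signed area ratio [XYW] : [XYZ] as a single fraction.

1/5

[XYZ] = ½·(1·(-1−5) + 0·(5−6) + (-3)·(6−(-1))) = ½·(-6 + 0 − 21) = -27/2.
[XYW] = ½·(1·(-1−3) + 0·(3−6) + (-1/5)·(6−(-1))) = ½·(-4 + 0 − 7/5) = -27/10, so the ratio is (-27/10)/(-27/2) = 1/5.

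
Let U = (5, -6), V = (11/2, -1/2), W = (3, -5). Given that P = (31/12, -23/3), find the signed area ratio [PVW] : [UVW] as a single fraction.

5/12

[UVW] = ½·(5·(-1/2−(-5)) + (11/2)·(-5−(-6)) + 3·(-6−(-1/2))) = ½·(45/2 + 11/2 − 33/2) = 23/4.
[PVW] = ½·((31/12)·(-1/2−(-5)) + (11/2)·(-5−(-23/3)) + 3·(-23/3−(-1/2))) = ½·(93/8 + 44/3 − 43/2) = 115/48, so the ratio is (115/48)/(23/4) = 5/12.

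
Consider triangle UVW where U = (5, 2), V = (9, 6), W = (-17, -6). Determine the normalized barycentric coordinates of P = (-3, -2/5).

(2/5, 1/5, 2/5)

Signed area of the reference triangle: [UVW] = ½·(5·(6−(-6)) + 9·(-6−2) + (-17)·(2−6)) = ½·(60 − 72 + 68) = 28.
[PVW] = ½·((-3)·(6−(-6)) + 9·(-6−(-2/5)) + (-17)·(-2/5−6)) = ½·(-36 − 252/5 + 544/5) = 56/5, so the U-coordinate is (56/5)/28 = 2/5.
[UPW] = ½·(5·(-2/5−(-6)) + (-3)·(-6−2) + (-17)·(2−(-2/5))) = ½·(28 + 24 − 204/5) = 28/5, so the V-coordinate is 1/5.
[UVP] = ½·(5·(6−(-2/5)) + 9·(-2/5−2) + (-3)·(2−6)) = ½·(32 − 108/5 + 12) = 56/5, so the W-coordinate is 2/5.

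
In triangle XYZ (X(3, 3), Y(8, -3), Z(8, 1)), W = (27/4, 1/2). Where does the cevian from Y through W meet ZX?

(19/3, 5/3)

Barycentric coordinates of W with respect to XYZ: (1/4, 1/4, 1/2).
On side ZX the Y-coordinate is zero; dropping W's Y-weight 1/4 and renormalizing the remaining 1/2 : 1/4 gives weights 2/3, 1/3 on Z, X.
V = (2/3)·(8, 1) + (1/3)·(3, 3) = (19/3, 5/3).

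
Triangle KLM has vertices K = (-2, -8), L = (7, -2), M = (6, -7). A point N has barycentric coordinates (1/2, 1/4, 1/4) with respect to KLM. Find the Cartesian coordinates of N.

N = (1/2)·K + (1/4)·L + (1/4)·M.
x-coordinate: (1/2)·(-2) + (1/4)·7 + (1/4)·6 = 9/4.
y-coordinate: (1/2)·(-8) + (1/4)·(-2) + (1/4)·(-7) = -25/4.

(9/4, -25/4)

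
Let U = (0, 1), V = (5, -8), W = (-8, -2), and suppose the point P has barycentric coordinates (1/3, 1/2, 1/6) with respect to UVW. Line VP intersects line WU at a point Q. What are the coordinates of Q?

Line VP meets WU where the V-coordinate vanishes; zeroing P's V-weight and renormalizing leaves W, U-weights 1/6 : 1/3 → (1/3, 2/3).
So Q = (1/3)·W + (2/3)·U = (-8/3, 0).

(-8/3, 0)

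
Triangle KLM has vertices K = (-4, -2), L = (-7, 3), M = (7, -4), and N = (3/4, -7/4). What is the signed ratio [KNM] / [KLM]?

1/4

[KLM] = ½·((-4)·(3−(-4)) + (-7)·(-4−(-2)) + 7·(-2−3)) = ½·(-28 + 14 − 35) = -49/2.
[KNM] = ½·((-4)·(-7/4−(-4)) + (3/4)·(-4−(-2)) + 7·(-2−(-7/4))) = ½·(-9 − 3/2 − 7/4) = -49/8, so the ratio is (-49/8)/(-49/2) = 1/4.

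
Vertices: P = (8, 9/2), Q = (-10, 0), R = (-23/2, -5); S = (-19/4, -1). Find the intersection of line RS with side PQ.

Barycentric coordinates of S with respect to PQR: (1/3, 1/6, 1/2).
On side PQ the R-coordinate is zero; dropping S's R-weight 1/2 and renormalizing the remaining 1/3 : 1/6 gives weights 2/3, 1/3 on P, Q.
T = (2/3)·(8, 9/2) + (1/3)·(-10, 0) = (2, 3).

(2, 3)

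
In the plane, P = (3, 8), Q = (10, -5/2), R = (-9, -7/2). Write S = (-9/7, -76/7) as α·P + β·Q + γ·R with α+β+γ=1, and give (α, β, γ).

(-5/7, 6/7, 6/7)

Signed area of the reference triangle: [PQR] = ½·(3·(-5/2−(-7/2)) + 10·(-7/2−8) + (-9)·(8−(-5/2))) = ½·(3 − 115 − 189/2) = -413/4.
[SQR] = ½·((-9/7)·(-5/2−(-7/2)) + 10·(-7/2−(-76/7)) + (-9)·(-76/7−(-5/2))) = ½·(-9/7 + 515/7 + 1053/14) = 295/4, so the P-coordinate is (295/4)/(-413/4) = -5/7.
[PSR] = ½·(3·(-76/7−(-7/2)) + (-9/7)·(-7/2−8) + (-9)·(8−(-76/7))) = ½·(-309/14 + 207/14 − 1188/7) = -177/2, so the Q-coordinate is 6/7.
[PQS] = ½·(3·(-5/2−(-76/7)) + 10·(-76/7−8) + (-9/7)·(8−(-5/2))) = ½·(351/14 − 1320/7 − 27/2) = -177/2, so the R-coordinate is 6/7.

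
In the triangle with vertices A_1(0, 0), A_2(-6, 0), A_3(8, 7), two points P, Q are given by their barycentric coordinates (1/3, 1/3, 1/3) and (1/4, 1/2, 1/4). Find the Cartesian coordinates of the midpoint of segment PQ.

Barycentric coordinates of the midpoint are the average: (7/24, 5/12, 7/24).
Converting: (7/24)·A_1 + (5/12)·A_2 + (7/24)·A_3 = (-1/6, 49/24).

(-1/6, 49/24)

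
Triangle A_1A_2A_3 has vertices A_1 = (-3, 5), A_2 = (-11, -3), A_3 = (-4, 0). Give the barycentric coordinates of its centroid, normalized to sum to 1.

(1/3, 1/3, 1/3)

The centroid is the average of the vertices, so each weight is 1/3.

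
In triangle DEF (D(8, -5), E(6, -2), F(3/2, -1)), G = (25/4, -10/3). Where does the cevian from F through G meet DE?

(36/5, -19/5)

Barycentric coordinates of G with respect to DEF: (1/2, 1/3, 1/6).
On side DE the F-coordinate is zero; dropping G's F-weight 1/6 and renormalizing the remaining 1/2 : 1/3 gives weights 3/5, 2/5 on D, E.
H = (3/5)·(8, -5) + (2/5)·(6, -2) = (36/5, -19/5).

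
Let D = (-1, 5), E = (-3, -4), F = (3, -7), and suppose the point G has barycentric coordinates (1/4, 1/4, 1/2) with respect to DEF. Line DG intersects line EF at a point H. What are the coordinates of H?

(1, -6)

Line DG meets EF where the D-coordinate vanishes; zeroing G's D-weight and renormalizing leaves E, F-weights 1/4 : 1/2 → (1/3, 2/3).
So H = (1/3)·E + (2/3)·F = (1, -6).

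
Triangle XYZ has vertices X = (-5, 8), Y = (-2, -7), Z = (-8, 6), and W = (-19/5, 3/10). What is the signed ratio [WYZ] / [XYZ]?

[XYZ] = ½·((-5)·(-7−6) + (-2)·(6−8) + (-8)·(8−(-7))) = ½·(65 + 4 − 120) = -51/2.
[WYZ] = ½·((-19/5)·(-7−6) + (-2)·(6−(3/10)) + (-8)·(3/10−(-7))) = ½·(247/5 − 57/5 − 292/5) = -51/5, so the ratio is (-51/5)/(-51/2) = 2/5.

2/5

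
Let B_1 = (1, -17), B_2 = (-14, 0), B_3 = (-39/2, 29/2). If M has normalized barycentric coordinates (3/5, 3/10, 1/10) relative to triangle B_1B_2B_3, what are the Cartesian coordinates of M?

M = (3/5)·B_1 + (3/10)·B_2 + (1/10)·B_3.
x-coordinate: (3/5)·1 + (3/10)·(-14) + (1/10)·(-39/2) = -111/20.
y-coordinate: (3/5)·(-17) + (3/10)·0 + (1/10)·(29/2) = -35/4.

(-111/20, -35/4)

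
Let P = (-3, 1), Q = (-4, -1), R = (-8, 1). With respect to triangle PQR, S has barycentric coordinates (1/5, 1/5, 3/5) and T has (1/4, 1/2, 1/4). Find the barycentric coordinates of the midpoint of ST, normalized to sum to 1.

Since both coordinate triples sum to 1, the midpoint's barycentrics are the componentwise average.
(1/5+1/4)/2 = 9/40; similarly 7/20 and 17/40.

(9/40, 7/20, 17/40)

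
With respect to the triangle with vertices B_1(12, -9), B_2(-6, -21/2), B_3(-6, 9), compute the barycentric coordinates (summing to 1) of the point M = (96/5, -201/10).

Signed area of the reference triangle: [B_1B_2B_3] = ½·(12·(-21/2−9) + (-6)·(9−(-9)) + (-6)·(-9−(-21/2))) = ½·(-234 − 108 − 9) = -351/2.
[MB_2B_3] = ½·((96/5)·(-21/2−9) + (-6)·(9−(-201/10)) + (-6)·(-201/10−(-21/2))) = ½·(-1872/5 − 873/5 + 288/5) = -2457/10, so the B_1-coordinate is (-2457/10)/(-351/2) = 7/5.
[B_1MB_3] = ½·(12·(-201/10−9) + (96/5)·(9−(-9)) + (-6)·(-9−(-201/10))) = ½·(-1746/5 + 1728/5 − 333/5) = -351/10, so the B_2-coordinate is 1/5.
[B_1B_2M] = ½·(12·(-21/2−(-201/10)) + (-6)·(-201/10−(-9)) + (96/5)·(-9−(-21/2))) = ½·(576/5 + 333/5 + 144/5) = 1053/10, so the B_3-coordinate is -3/5.
Check: 7/5 + 1/5 − 3/5 = 1.

(7/5, 1/5, -3/5)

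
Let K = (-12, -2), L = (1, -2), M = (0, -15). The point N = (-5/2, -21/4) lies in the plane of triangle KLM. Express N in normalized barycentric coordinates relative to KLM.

Signed area of the reference triangle: [KLM] = ½·((-12)·(-2−(-15)) + 1·(-15−(-2)) + 0·(-2−(-2))) = ½·(-156 − 13 + 0) = -169/2.
[NLM] = ½·((-5/2)·(-2−(-15)) + 1·(-15−(-21/4)) + 0·(-21/4−(-2))) = ½·(-65/2 − 39/4 + 0) = -169/8, so the K-coordinate is (-169/8)/(-169/2) = 1/4.
[KNM] = ½·((-12)·(-21/4−(-15)) + (-5/2)·(-15−(-2)) + 0·(-2−(-21/4))) = ½·(-117 + 65/2 + 0) = -169/4, so the L-coordinate is 1/2.
[KLN] = ½·((-12)·(-2−(-21/4)) + 1·(-21/4−(-2)) + (-5/2)·(-2−(-2))) = ½·(-39 − 13/4 + 0) = -169/8, so the M-coordinate is 1/4.

(1/4, 1/2, 1/4)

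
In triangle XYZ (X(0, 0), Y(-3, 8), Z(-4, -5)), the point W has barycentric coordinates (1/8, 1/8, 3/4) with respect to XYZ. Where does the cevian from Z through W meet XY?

(-3/2, 4)

Line ZW meets XY where the Z-coordinate vanishes; zeroing W's Z-weight and renormalizing leaves X, Y-weights 1/8 : 1/8 → (1/2, 1/2).
So V = (1/2)·X + (1/2)·Y = (-3/2, 4).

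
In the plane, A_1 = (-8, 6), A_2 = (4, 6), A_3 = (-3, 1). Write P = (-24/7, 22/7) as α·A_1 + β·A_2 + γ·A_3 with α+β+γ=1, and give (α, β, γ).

(2/7, 1/7, 4/7)

Signed area of the reference triangle: [A_1A_2A_3] = ½·((-8)·(6−1) + 4·(1−6) + (-3)·(6−6)) = ½·(-40 − 20 + 0) = -30.
[PA_2A_3] = ½·((-24/7)·(6−1) + 4·(1−(22/7)) + (-3)·(22/7−6)) = ½·(-120/7 − 60/7 + 60/7) = -60/7, so the A_1-coordinate is (-60/7)/(-30) = 2/7.
[A_1PA_3] = ½·((-8)·(22/7−1) + (-24/7)·(1−6) + (-3)·(6−(22/7))) = ½·(-120/7 + 120/7 − 60/7) = -30/7, so the A_2-coordinate is 1/7.
[A_1A_2P] = ½·((-8)·(6−(22/7)) + 4·(22/7−6) + (-24/7)·(6−6)) = ½·(-160/7 − 80/7 + 0) = -120/7, so the A_3-coordinate is 4/7.
Check: 2/7 + 1/7 + 4/7 = 1.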